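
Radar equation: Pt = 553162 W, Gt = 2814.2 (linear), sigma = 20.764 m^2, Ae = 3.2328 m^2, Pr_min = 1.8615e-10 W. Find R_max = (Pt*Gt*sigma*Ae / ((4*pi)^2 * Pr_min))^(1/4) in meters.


R^4 = 553162*2814.2*20.764*3.2328 / ((4*pi)^2 * 1.8615e-10) = 3.554794e+18
R_max = 3.554794e+18^0.25 = 43421 m

43421 m


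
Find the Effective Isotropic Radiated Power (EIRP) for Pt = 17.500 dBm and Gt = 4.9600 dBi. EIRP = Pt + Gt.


EIRP = Pt + Gt = 17.500 + 4.9600 = 22.46 dBm

22.46 dBm


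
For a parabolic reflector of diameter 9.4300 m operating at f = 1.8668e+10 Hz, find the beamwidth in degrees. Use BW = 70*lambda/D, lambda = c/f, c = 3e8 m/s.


lambda = c / f = 3.0000e+08 / 1.8668e+10 = 0.01607028 m
BW = 70 * 0.01607028 / 9.4300 = 0.1193 deg

0.1193 deg


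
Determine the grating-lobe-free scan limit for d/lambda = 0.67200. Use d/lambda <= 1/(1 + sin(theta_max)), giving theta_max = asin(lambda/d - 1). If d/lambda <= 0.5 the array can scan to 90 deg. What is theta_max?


lambda/d - 1 = 1/0.67200 - 1 = 0.4880952
theta_max = asin(0.4880952) = 29.22 deg

29.22 deg


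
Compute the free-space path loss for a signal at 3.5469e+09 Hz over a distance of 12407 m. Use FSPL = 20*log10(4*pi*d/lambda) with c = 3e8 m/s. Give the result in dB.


lambda = c / f = 3.0000e+08 / 3.5469e+09 = 0.08458090 m
FSPL = 20 * log10(4*pi*12407/0.08458090) = 125.3 dB

125.3 dB


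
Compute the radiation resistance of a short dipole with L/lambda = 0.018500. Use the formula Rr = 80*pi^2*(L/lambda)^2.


Rr = 80 * pi^2 * (0.018500)^2 = 80 * 9.869604 * 3.422500e-04 = 0.2702 ohm

0.2702 ohm


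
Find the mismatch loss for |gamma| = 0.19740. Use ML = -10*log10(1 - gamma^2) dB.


ML = -10 * log10(1 - 0.19740^2) = -10 * log10(0.96103324) = 0.1726 dB

0.1726 dB


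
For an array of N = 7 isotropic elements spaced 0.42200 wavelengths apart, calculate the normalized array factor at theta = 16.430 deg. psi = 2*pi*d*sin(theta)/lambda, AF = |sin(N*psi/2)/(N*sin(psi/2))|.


psi = 2*pi*0.42200*sin(16.430 deg) = 0.7499613 rad
AF = |sin(7*0.7499613/2) / (7*sin(0.7499613/2))| = 0.1927

0.1927


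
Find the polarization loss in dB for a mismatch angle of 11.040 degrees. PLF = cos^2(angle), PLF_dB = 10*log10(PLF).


PLF_linear = cos^2(11.040 deg) = 0.9633300
PLF_dB = 10 * log10(0.9633300) = -0.1622 dB

-0.1622 dB


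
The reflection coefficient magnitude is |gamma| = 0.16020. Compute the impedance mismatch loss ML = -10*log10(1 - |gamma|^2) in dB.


ML = -10 * log10(1 - 0.16020^2) = -10 * log10(0.97433596) = 0.1129 dB

0.1129 dB


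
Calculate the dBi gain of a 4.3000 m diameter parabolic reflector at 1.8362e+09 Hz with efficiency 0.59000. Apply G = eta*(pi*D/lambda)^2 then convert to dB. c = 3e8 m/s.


lambda = c / f = 3.0000e+08 / 1.8362e+09 = 0.1633809 m
G_linear = 0.59000 * (pi * 4.3000 / 0.1633809)^2 = 4033.538
G_dBi = 10 * log10(4033.538) = 36.06 dBi

36.06 dBi


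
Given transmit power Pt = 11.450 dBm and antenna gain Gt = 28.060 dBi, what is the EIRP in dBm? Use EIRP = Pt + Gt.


EIRP = Pt + Gt = 11.450 + 28.060 = 39.51 dBm

39.51 dBm


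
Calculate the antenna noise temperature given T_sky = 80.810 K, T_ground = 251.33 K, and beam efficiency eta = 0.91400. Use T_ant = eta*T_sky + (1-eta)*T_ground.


T_ant = 0.91400 * 80.810 + (1 - 0.91400) * 251.33 = 95.47 K

95.47 K


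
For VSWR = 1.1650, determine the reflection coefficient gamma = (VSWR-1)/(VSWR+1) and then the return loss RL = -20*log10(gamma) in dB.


gamma = (1.1650 - 1) / (1.1650 + 1) = 0.07621247
RL = -20 * log10(0.07621247) = 22.36 dB

22.36 dB


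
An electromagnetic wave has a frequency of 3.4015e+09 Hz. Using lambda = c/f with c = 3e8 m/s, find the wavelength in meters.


lambda = c / f = 3.0000e+08 / 3.4015e+09 = 0.08820 m

0.08820 m


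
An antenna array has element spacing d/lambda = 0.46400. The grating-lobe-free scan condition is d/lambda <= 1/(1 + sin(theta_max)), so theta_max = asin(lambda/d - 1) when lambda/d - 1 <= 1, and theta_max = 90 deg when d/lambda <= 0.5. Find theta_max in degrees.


lambda/d - 1 = 1/0.46400 - 1 = 1.155172 >= 1
d/lambda <= 0.5, so the array can scan to endfire without grating lobes: theta_max = 90 deg

90 deg


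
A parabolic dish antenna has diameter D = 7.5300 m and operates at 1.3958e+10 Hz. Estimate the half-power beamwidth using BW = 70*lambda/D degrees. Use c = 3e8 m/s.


lambda = c / f = 3.0000e+08 / 1.3958e+10 = 0.02149305 m
BW = 70 * 0.02149305 / 7.5300 = 0.1998 deg

0.1998 deg


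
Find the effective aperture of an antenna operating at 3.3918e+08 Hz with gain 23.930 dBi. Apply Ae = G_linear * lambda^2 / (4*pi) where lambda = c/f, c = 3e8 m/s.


lambda = c / f = 3.0000e+08 / 3.3918e+08 = 0.8844861 m
G_linear = 10^(23.930/10) = 247.1724
Ae = G_linear * lambda^2 / (4*pi) = 247.1724 * 0.8844861^2 / (4*pi) = 15.39 m^2

15.39 m^2


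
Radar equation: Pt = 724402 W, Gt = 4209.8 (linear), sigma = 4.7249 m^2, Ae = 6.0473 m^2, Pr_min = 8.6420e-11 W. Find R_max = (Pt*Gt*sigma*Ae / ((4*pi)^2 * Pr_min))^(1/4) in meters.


R^4 = 724402*4209.8*4.7249*6.0473 / ((4*pi)^2 * 8.6420e-11) = 6.385005e+18
R_max = 6.385005e+18^0.25 = 50268 m

50268 m


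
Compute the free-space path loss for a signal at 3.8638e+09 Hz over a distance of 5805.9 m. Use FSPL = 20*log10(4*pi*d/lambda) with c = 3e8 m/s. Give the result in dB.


lambda = c / f = 3.0000e+08 / 3.8638e+09 = 0.07764377 m
FSPL = 20 * log10(4*pi*5805.9/0.07764377) = 119.5 dB

119.5 dB


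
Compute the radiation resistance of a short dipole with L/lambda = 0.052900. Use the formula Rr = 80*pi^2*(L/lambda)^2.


Rr = 80 * pi^2 * (0.052900)^2 = 80 * 9.869604 * 2.798410e-03 = 2.210 ohm

2.210 ohm


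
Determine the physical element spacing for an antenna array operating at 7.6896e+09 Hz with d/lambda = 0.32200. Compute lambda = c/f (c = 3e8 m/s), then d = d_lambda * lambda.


lambda = c / f = 3.0000e+08 / 7.6896e+09 = 0.03901373 m
d = 0.32200 * 0.03901373 = 0.01256 m

0.01256 m


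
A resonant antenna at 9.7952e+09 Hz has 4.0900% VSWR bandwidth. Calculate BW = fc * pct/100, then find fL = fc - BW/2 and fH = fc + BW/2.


BW = 9.7952e+09 * 4.0900/100 = 4.006237e+08 Hz
fL = 9.7952e+09 - 4.006237e+08/2 = 9.595e+09 Hz
fH = 9.7952e+09 + 4.006237e+08/2 = 9.996e+09 Hz

BW=4.006e+08 Hz, fL=9.595e+09 Hz, fH=9.996e+09 Hz


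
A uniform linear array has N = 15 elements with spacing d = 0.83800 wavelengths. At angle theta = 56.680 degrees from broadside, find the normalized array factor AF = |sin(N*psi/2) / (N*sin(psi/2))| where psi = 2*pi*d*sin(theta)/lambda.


psi = 2*pi*0.83800*sin(56.680 deg) = 4.399775 rad
AF = |sin(15*4.399775/2) / (15*sin(4.399775/2))| = 0.08245

0.08245


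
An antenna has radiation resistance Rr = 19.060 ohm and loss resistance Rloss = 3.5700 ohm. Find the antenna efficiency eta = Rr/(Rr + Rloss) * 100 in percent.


eta = 19.060 / (19.060 + 3.5700) * 100 = 84.22%

84.22%


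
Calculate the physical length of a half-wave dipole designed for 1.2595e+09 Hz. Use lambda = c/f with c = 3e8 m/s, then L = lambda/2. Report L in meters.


lambda = c / f = 3.0000e+08 / 1.2595e+09 = 0.2381898 m
L = lambda / 2 = 0.2381898 / 2 = 0.1191 m

0.1191 m


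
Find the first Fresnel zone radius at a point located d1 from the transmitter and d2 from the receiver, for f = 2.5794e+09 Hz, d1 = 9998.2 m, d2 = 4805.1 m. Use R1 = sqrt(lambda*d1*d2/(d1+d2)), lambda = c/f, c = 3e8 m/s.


lambda = c / f = 3.0000e+08 / 2.5794e+09 = 0.1163061 m
R1 = sqrt(0.1163061 * 9998.2 * 4805.1 / (9998.2 + 4805.1)) = 19.43 m

19.43 m


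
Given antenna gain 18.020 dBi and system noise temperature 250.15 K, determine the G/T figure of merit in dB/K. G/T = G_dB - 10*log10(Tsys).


G/T = 18.020 - 10*log10(250.15) = 18.020 - 23.98201 = -5.962 dB/K

-5.962 dB/K


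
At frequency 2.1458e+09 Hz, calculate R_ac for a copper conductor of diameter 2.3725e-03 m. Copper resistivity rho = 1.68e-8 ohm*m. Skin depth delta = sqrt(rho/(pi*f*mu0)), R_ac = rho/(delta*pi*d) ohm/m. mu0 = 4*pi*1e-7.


delta = sqrt(1.68e-8 / (pi * 2.1458e+09 * 4*pi*1e-7)) = 1.408251e-06 m
R_ac = 1.68e-8 / (1.408251e-06 * pi * 2.3725e-03) = 1.601 ohm/m

1.601 ohm/m


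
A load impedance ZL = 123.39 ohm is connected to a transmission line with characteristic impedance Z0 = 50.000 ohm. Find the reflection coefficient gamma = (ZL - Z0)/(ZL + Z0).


gamma = (123.39 - 50.000) / (123.39 + 50.000) = 0.4233

0.4233


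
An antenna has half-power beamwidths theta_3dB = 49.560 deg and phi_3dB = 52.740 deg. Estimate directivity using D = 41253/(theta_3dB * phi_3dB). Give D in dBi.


D_linear = 41253 / (49.560 * 52.740) = 15.78280
D_dBi = 10 * log10(15.78280) = 11.98 dBi

11.98 dBi


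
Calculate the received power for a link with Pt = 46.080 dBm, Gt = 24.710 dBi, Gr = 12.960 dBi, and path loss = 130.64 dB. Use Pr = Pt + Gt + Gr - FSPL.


Pr = 46.080 + 24.710 + 12.960 - 130.64 = -46.89 dBm

-46.89 dBm


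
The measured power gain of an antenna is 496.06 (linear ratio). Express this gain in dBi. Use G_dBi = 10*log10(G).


G_dBi = 10 * log10(496.06) = 26.96 dBi

26.96 dBi


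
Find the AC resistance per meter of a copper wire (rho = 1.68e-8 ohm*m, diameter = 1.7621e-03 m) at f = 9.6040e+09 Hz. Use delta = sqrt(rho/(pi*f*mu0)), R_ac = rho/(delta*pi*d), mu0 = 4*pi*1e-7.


delta = sqrt(1.68e-8 / (pi * 9.6040e+09 * 4*pi*1e-7)) = 6.656542e-07 m
R_ac = 1.68e-8 / (6.656542e-07 * pi * 1.7621e-03) = 4.559 ohm/m

4.559 ohm/m


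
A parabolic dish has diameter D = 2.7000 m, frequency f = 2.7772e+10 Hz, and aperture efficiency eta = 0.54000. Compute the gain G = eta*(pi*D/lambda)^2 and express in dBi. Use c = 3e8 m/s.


lambda = c / f = 3.0000e+08 / 2.7772e+10 = 0.01080225 m
G_linear = 0.54000 * (pi * 2.7000 / 0.01080225)^2 = 332960.4
G_dBi = 10 * log10(332960.4) = 55.22 dBi

55.22 dBi


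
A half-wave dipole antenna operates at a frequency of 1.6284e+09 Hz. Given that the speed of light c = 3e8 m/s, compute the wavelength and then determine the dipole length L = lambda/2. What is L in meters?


lambda = c / f = 3.0000e+08 / 1.6284e+09 = 0.1842299 m
L = lambda / 2 = 0.1842299 / 2 = 0.09211 m

0.09211 m


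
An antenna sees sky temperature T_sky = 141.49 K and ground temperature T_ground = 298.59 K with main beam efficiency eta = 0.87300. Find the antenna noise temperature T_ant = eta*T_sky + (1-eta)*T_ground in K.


T_ant = 0.87300 * 141.49 + (1 - 0.87300) * 298.59 = 161.4 K

161.4 K


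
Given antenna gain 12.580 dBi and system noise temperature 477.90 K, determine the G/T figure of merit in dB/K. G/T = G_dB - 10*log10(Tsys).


G/T = 12.580 - 10*log10(477.90) = 12.580 - 26.79337 = -14.21 dB/K

-14.21 dB/K


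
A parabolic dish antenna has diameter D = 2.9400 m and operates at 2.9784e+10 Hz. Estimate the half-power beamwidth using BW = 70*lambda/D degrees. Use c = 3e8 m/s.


lambda = c / f = 3.0000e+08 / 2.9784e+10 = 0.01007252 m
BW = 70 * 0.01007252 / 2.9400 = 0.2398 deg

0.2398 deg


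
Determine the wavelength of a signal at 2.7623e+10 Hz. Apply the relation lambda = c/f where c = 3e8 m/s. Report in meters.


lambda = c / f = 3.0000e+08 / 2.7623e+10 = 0.01086 m

0.01086 m


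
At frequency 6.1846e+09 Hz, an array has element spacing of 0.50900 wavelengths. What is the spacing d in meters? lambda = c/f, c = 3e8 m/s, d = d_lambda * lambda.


lambda = c / f = 3.0000e+08 / 6.1846e+09 = 0.04850758 m
d = 0.50900 * 0.04850758 = 0.02469 m

0.02469 m


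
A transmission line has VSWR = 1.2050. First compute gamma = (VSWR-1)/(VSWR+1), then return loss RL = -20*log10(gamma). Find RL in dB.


gamma = (1.2050 - 1) / (1.2050 + 1) = 0.09297052
RL = -20 * log10(0.09297052) = 20.63 dB

20.63 dB


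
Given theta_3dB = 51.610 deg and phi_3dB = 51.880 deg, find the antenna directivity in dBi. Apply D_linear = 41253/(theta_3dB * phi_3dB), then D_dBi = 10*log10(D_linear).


D_linear = 41253 / (51.610 * 51.880) = 15.40713
D_dBi = 10 * log10(15.40713) = 11.88 dBi

11.88 dBi


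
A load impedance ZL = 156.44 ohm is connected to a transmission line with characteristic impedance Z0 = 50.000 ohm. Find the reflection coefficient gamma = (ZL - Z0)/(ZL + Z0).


gamma = (156.44 - 50.000) / (156.44 + 50.000) = 0.5156

0.5156


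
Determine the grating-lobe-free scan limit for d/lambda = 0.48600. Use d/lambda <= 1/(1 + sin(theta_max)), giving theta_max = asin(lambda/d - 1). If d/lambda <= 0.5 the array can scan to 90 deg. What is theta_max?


lambda/d - 1 = 1/0.48600 - 1 = 1.057613 >= 1
d/lambda <= 0.5, so the array can scan to endfire without grating lobes: theta_max = 90 deg

90 deg


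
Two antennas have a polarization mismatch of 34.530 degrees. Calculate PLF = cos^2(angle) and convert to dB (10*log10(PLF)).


PLF_linear = cos^2(34.530 deg) = 0.6786951
PLF_dB = 10 * log10(0.6786951) = -1.683 dB

-1.683 dB


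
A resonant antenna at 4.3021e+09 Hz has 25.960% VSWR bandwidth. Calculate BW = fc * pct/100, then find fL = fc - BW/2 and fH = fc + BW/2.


BW = 4.3021e+09 * 25.960/100 = 1.116825e+09 Hz
fL = 4.3021e+09 - 1.116825e+09/2 = 3.744e+09 Hz
fH = 4.3021e+09 + 1.116825e+09/2 = 4.861e+09 Hz

BW=1.117e+09 Hz, fL=3.744e+09 Hz, fH=4.861e+09 Hz


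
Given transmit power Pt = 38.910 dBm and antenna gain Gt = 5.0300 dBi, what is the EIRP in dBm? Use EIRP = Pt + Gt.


EIRP = Pt + Gt = 38.910 + 5.0300 = 43.94 dBm

43.94 dBm


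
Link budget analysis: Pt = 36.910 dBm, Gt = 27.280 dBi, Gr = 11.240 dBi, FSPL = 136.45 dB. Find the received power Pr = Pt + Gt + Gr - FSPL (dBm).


Pr = 36.910 + 27.280 + 11.240 - 136.45 = -61.02 dBm

-61.02 dBm


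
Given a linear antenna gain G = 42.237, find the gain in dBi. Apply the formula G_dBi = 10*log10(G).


G_dBi = 10 * log10(42.237) = 16.26 dBi

16.26 dBi


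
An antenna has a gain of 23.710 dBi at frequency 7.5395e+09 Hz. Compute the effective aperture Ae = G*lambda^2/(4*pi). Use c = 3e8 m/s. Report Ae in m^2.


lambda = c / f = 3.0000e+08 / 7.5395e+09 = 0.03979044 m
G_linear = 10^(23.710/10) = 234.9633
Ae = G_linear * lambda^2 / (4*pi) = 234.9633 * 0.03979044^2 / (4*pi) = 0.02960 m^2

0.02960 m^2


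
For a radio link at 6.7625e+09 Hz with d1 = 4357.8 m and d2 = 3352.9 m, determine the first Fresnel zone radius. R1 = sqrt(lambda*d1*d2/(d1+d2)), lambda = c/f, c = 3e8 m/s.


lambda = c / f = 3.0000e+08 / 6.7625e+09 = 0.04436229 m
R1 = sqrt(0.04436229 * 4357.8 * 3352.9 / (4357.8 + 3352.9)) = 9.169 m

9.169 m


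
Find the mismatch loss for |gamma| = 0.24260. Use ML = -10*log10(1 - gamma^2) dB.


ML = -10 * log10(1 - 0.24260^2) = -10 * log10(0.94114524) = 0.2634 dB

0.2634 dB


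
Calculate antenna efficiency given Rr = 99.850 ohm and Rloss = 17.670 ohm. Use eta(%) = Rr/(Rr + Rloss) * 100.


eta = 99.850 / (99.850 + 17.670) * 100 = 84.96%

84.96%


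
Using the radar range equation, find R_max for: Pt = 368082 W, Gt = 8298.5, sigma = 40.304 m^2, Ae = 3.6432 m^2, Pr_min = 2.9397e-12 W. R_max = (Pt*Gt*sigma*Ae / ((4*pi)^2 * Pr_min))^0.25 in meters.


R^4 = 368082*8298.5*40.304*3.6432 / ((4*pi)^2 * 2.9397e-12) = 9.661679e+20
R_max = 9.661679e+20^0.25 = 176304 m

176304 m


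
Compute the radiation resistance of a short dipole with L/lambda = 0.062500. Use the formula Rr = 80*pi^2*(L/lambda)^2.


Rr = 80 * pi^2 * (0.062500)^2 = 80 * 9.869604 * 3.906250e-03 = 3.084 ohm

3.084 ohm


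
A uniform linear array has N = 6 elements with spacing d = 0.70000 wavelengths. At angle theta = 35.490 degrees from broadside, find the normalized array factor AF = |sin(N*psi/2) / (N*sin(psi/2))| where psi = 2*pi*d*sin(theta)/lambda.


psi = 2*pi*0.70000*sin(35.490 deg) = 2.553440 rad
AF = |sin(6*2.553440/2) / (6*sin(2.553440/2))| = 0.1709

0.1709


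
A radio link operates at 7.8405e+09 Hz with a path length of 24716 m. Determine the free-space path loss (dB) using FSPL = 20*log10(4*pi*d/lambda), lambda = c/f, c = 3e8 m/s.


lambda = c / f = 3.0000e+08 / 7.8405e+09 = 0.03826287 m
FSPL = 20 * log10(4*pi*24716/0.03826287) = 138.2 dB

138.2 dB


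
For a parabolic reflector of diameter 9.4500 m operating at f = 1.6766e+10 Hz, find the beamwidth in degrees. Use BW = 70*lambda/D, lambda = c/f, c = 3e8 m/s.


lambda = c / f = 3.0000e+08 / 1.6766e+10 = 0.01789336 m
BW = 70 * 0.01789336 / 9.4500 = 0.1325 deg

0.1325 deg


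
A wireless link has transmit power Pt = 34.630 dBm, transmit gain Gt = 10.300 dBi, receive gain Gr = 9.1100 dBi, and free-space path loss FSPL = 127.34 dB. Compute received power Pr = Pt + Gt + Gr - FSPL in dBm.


Pr = 34.630 + 10.300 + 9.1100 - 127.34 = -73.30 dBm

-73.30 dBm


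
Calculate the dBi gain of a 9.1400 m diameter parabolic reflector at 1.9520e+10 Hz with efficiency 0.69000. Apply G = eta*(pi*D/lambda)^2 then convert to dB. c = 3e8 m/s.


lambda = c / f = 3.0000e+08 / 1.9520e+10 = 0.01536885 m
G_linear = 0.69000 * (pi * 9.1400 / 0.01536885)^2 = 2.408566e+06
G_dBi = 10 * log10(2.408566e+06) = 63.82 dBi

63.82 dBi


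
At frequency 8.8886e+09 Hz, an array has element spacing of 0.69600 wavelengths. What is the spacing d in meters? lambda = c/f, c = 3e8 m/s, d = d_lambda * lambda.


lambda = c / f = 3.0000e+08 / 8.8886e+09 = 0.03375110 m
d = 0.69600 * 0.03375110 = 0.02349 m

0.02349 m


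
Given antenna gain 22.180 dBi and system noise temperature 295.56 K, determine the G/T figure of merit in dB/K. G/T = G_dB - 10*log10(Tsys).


G/T = 22.180 - 10*log10(295.56) = 22.180 - 24.70646 = -2.526 dB/K

-2.526 dB/K


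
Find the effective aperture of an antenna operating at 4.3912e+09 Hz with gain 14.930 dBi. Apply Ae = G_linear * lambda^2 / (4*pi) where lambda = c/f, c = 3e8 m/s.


lambda = c / f = 3.0000e+08 / 4.3912e+09 = 0.06831846 m
G_linear = 10^(14.930/10) = 31.11716
Ae = G_linear * lambda^2 / (4*pi) = 31.11716 * 0.06831846^2 / (4*pi) = 0.01156 m^2

0.01156 m^2


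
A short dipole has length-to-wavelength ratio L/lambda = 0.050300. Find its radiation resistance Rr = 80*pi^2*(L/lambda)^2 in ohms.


Rr = 80 * pi^2 * (0.050300)^2 = 80 * 9.869604 * 2.530090e-03 = 1.998 ohm

1.998 ohm


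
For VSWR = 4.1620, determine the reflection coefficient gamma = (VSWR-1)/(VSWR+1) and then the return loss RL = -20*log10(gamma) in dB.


gamma = (4.1620 - 1) / (4.1620 + 1) = 0.6125533
RL = -20 * log10(0.6125533) = 4.257 dB

4.257 dB


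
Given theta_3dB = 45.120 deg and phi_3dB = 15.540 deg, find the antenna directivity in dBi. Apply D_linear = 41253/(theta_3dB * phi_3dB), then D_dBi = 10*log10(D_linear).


D_linear = 41253 / (45.120 * 15.540) = 58.83496
D_dBi = 10 * log10(58.83496) = 17.70 dBi

17.70 dBi


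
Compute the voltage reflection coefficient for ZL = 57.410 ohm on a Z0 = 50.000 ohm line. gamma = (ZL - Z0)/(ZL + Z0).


gamma = (57.410 - 50.000) / (57.410 + 50.000) = 0.06899

0.06899


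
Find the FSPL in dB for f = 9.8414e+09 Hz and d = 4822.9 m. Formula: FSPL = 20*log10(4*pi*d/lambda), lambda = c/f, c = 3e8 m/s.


lambda = c / f = 3.0000e+08 / 9.8414e+09 = 0.03048347 m
FSPL = 20 * log10(4*pi*4822.9/0.03048347) = 126.0 dB

126.0 dB


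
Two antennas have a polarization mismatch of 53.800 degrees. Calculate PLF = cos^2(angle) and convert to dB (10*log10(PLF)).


PLF_linear = cos^2(53.800 deg) = 0.3488151
PLF_dB = 10 * log10(0.3488151) = -4.574 dB

-4.574 dB


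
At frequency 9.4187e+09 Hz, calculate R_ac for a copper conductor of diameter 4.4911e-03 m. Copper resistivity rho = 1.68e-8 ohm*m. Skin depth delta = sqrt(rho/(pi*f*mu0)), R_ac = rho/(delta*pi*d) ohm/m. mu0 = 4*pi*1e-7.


delta = sqrt(1.68e-8 / (pi * 9.4187e+09 * 4*pi*1e-7)) = 6.721703e-07 m
R_ac = 1.68e-8 / (6.721703e-07 * pi * 4.4911e-03) = 1.771 ohm/m

1.771 ohm/m


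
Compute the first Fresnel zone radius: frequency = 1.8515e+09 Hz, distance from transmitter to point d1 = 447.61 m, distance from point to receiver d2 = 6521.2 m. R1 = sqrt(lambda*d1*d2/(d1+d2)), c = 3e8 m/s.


lambda = c / f = 3.0000e+08 / 1.8515e+09 = 0.1620308 m
R1 = sqrt(0.1620308 * 447.61 * 6521.2 / (447.61 + 6521.2)) = 8.238 m

8.238 m


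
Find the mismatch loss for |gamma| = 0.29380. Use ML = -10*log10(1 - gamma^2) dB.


ML = -10 * log10(1 - 0.29380^2) = -10 * log10(0.91368156) = 0.3921 dB

0.3921 dB


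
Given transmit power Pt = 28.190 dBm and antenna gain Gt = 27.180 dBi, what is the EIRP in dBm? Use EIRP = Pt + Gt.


EIRP = Pt + Gt = 28.190 + 27.180 = 55.37 dBm

55.37 dBm


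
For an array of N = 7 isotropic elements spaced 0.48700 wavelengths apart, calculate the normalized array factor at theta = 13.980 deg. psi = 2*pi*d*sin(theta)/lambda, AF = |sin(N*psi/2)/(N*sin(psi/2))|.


psi = 2*pi*0.48700*sin(13.980 deg) = 0.7392231 rad
AF = |sin(7*0.7392231/2) / (7*sin(0.7392231/2))| = 0.2081

0.2081


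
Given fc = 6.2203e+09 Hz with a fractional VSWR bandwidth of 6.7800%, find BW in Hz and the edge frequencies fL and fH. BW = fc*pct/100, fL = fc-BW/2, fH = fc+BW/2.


BW = 6.2203e+09 * 6.7800/100 = 4.217363e+08 Hz
fL = 6.2203e+09 - 4.217363e+08/2 = 6.009e+09 Hz
fH = 6.2203e+09 + 4.217363e+08/2 = 6.431e+09 Hz

BW=4.217e+08 Hz, fL=6.009e+09 Hz, fH=6.431e+09 Hz


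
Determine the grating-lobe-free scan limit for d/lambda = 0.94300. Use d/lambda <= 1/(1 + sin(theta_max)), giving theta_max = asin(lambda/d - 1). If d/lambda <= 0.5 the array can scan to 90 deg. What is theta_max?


lambda/d - 1 = 1/0.94300 - 1 = 0.06044539
theta_max = asin(0.06044539) = 3.465 deg

3.465 deg


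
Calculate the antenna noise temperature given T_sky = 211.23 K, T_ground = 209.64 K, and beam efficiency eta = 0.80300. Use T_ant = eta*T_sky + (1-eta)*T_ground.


T_ant = 0.80300 * 211.23 + (1 - 0.80300) * 209.64 = 210.9 K

210.9 K


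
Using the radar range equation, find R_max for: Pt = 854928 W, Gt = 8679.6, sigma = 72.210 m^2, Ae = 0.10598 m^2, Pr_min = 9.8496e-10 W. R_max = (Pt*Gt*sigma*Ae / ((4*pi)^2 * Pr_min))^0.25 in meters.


R^4 = 854928*8679.6*72.210*0.10598 / ((4*pi)^2 * 9.8496e-10) = 3.651003e+17
R_max = 3.651003e+17^0.25 = 24581 m

24581 m


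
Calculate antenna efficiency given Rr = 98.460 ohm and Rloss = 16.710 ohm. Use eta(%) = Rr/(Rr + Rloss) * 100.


eta = 98.460 / (98.460 + 16.710) * 100 = 85.49%

85.49%


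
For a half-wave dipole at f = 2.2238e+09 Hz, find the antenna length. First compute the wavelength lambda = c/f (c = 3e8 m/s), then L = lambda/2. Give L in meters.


lambda = c / f = 3.0000e+08 / 2.2238e+09 = 0.1349042 m
L = lambda / 2 = 0.1349042 / 2 = 0.06745 m

0.06745 m


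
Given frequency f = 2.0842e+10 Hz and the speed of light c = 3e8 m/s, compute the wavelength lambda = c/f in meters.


lambda = c / f = 3.0000e+08 / 2.0842e+10 = 0.01439 m

0.01439 m


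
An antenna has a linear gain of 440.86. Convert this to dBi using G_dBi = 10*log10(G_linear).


G_dBi = 10 * log10(440.86) = 26.44 dBi

26.44 dBi


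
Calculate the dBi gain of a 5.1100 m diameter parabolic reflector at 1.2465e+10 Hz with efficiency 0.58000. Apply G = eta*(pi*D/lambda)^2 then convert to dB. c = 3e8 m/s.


lambda = c / f = 3.0000e+08 / 1.2465e+10 = 0.02406739 m
G_linear = 0.58000 * (pi * 5.1100 / 0.02406739)^2 = 258054.6
G_dBi = 10 * log10(258054.6) = 54.12 dBi

54.12 dBi


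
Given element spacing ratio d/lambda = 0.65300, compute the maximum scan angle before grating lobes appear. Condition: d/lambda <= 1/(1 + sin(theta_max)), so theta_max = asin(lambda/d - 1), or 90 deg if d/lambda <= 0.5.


lambda/d - 1 = 1/0.65300 - 1 = 0.5313936
theta_max = asin(0.5313936) = 32.10 deg

32.10 deg


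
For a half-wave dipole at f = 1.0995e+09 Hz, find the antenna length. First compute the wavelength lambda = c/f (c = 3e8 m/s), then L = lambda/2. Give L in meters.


lambda = c / f = 3.0000e+08 / 1.0995e+09 = 0.2728513 m
L = lambda / 2 = 0.2728513 / 2 = 0.1364 m

0.1364 m


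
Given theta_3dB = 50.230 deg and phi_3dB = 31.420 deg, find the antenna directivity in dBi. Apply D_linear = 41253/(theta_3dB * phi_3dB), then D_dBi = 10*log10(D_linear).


D_linear = 41253 / (50.230 * 31.420) = 26.13883
D_dBi = 10 * log10(26.13883) = 14.17 dBi

14.17 dBi


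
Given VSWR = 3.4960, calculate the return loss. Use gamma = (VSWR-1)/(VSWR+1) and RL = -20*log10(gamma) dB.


gamma = (3.4960 - 1) / (3.4960 + 1) = 0.5551601
RL = -20 * log10(0.5551601) = 5.112 dB

5.112 dB


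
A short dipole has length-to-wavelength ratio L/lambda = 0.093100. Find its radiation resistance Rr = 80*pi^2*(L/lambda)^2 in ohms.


Rr = 80 * pi^2 * (0.093100)^2 = 80 * 9.869604 * 8.667610e-03 = 6.844 ohm

6.844 ohm


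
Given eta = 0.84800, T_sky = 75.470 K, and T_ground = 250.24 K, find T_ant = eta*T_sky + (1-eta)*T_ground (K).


T_ant = 0.84800 * 75.470 + (1 - 0.84800) * 250.24 = 102.0 K

102.0 K


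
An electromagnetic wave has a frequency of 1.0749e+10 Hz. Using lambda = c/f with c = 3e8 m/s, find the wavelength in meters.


lambda = c / f = 3.0000e+08 / 1.0749e+10 = 0.02791 m

0.02791 m


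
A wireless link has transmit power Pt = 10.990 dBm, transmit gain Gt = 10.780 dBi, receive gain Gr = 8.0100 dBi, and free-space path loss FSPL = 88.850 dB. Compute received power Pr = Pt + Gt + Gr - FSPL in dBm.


Pr = 10.990 + 10.780 + 8.0100 - 88.850 = -59.07 dBm

-59.07 dBm


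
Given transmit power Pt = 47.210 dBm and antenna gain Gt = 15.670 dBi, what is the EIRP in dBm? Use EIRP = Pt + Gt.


EIRP = Pt + Gt = 47.210 + 15.670 = 62.88 dBm

62.88 dBm


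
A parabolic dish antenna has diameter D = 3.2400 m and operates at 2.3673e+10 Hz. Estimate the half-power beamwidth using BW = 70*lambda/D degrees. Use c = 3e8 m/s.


lambda = c / f = 3.0000e+08 / 2.3673e+10 = 0.01267267 m
BW = 70 * 0.01267267 / 3.2400 = 0.2738 deg

0.2738 deg


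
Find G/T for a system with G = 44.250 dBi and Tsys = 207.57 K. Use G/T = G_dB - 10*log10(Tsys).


G/T = 44.250 - 10*log10(207.57) = 44.250 - 23.17165 = 21.08 dB/K

21.08 dB/K


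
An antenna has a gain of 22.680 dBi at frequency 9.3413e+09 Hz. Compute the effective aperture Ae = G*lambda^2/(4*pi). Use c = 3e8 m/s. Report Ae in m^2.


lambda = c / f = 3.0000e+08 / 9.3413e+09 = 0.03211544 m
G_linear = 10^(22.680/10) = 185.3532
Ae = G_linear * lambda^2 / (4*pi) = 185.3532 * 0.03211544^2 / (4*pi) = 0.01521 m^2

0.01521 m^2


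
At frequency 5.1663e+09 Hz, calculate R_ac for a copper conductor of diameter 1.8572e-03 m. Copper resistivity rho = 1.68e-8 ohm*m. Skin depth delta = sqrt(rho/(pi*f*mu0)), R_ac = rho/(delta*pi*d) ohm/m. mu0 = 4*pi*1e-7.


delta = sqrt(1.68e-8 / (pi * 5.1663e+09 * 4*pi*1e-7)) = 9.075801e-07 m
R_ac = 1.68e-8 / (9.075801e-07 * pi * 1.8572e-03) = 3.173 ohm/m

3.173 ohm/m


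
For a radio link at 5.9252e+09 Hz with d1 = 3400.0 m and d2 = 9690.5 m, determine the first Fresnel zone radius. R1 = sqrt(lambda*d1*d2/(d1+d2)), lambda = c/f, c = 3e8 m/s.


lambda = c / f = 3.0000e+08 / 5.9252e+09 = 0.05063120 m
R1 = sqrt(0.05063120 * 3400.0 * 9690.5 / (3400.0 + 9690.5)) = 11.29 m

11.29 m


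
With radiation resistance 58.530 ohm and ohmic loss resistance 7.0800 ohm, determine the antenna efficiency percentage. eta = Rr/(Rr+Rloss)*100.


eta = 58.530 / (58.530 + 7.0800) * 100 = 89.21%

89.21%


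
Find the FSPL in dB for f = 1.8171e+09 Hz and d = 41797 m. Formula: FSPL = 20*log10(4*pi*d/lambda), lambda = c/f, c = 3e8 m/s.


lambda = c / f = 3.0000e+08 / 1.8171e+09 = 0.1650982 m
FSPL = 20 * log10(4*pi*41797/0.1650982) = 130.1 dB

130.1 dB


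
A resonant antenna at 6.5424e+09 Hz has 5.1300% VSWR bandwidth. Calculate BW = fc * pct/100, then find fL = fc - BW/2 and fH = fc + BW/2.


BW = 6.5424e+09 * 5.1300/100 = 3.356251e+08 Hz
fL = 6.5424e+09 - 3.356251e+08/2 = 6.375e+09 Hz
fH = 6.5424e+09 + 3.356251e+08/2 = 6.710e+09 Hz

BW=3.356e+08 Hz, fL=6.375e+09 Hz, fH=6.710e+09 Hz


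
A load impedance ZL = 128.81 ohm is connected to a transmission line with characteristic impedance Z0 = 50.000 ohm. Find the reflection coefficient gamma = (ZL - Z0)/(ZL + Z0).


gamma = (128.81 - 50.000) / (128.81 + 50.000) = 0.4407

0.4407


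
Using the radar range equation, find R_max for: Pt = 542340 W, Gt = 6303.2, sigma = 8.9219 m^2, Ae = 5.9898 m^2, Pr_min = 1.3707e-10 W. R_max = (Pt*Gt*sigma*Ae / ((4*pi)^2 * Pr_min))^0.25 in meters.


R^4 = 542340*6303.2*8.9219*5.9898 / ((4*pi)^2 * 1.3707e-10) = 8.439957e+18
R_max = 8.439957e+18^0.25 = 53900 m

53900 m


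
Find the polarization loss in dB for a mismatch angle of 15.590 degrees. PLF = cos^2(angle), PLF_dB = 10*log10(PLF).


PLF_linear = cos^2(15.590 deg) = 0.9277725
PLF_dB = 10 * log10(0.9277725) = -0.3256 dB

-0.3256 dB


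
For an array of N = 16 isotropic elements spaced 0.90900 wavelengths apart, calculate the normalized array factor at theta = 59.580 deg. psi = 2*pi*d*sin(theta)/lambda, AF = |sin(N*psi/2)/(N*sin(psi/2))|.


psi = 2*pi*0.90900*sin(59.580 deg) = 4.925165 rad
AF = |sin(16*4.925165/2) / (16*sin(4.925165/2))| = 0.09866

0.09866


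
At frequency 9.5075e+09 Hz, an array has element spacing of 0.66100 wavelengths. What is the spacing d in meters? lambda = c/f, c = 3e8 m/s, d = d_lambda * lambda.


lambda = c / f = 3.0000e+08 / 9.5075e+09 = 0.03155404 m
d = 0.66100 * 0.03155404 = 0.02086 m

0.02086 m


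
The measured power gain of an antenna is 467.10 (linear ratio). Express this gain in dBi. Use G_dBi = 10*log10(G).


G_dBi = 10 * log10(467.10) = 26.69 dBi

26.69 dBi


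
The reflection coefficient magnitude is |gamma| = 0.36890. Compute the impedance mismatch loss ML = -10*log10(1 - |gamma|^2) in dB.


ML = -10 * log10(1 - 0.36890^2) = -10 * log10(0.86391279) = 0.6353 dB

0.6353 dB


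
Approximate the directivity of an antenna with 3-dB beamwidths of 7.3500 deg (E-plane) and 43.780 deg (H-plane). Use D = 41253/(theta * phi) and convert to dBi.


D_linear = 41253 / (7.3500 * 43.780) = 128.2013
D_dBi = 10 * log10(128.2013) = 21.08 dBi

21.08 dBi


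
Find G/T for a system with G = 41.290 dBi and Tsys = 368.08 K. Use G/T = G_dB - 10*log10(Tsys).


G/T = 41.290 - 10*log10(368.08) = 41.290 - 25.65942 = 15.63 dB/K

15.63 dB/K


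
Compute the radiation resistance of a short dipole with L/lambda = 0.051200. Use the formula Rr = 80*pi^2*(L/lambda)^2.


Rr = 80 * pi^2 * (0.051200)^2 = 80 * 9.869604 * 2.621440e-03 = 2.070 ohm

2.070 ohm


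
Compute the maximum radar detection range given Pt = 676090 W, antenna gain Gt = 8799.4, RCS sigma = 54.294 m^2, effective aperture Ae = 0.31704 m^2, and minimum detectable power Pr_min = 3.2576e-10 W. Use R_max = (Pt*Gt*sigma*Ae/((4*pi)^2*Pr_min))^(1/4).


R^4 = 676090*8799.4*54.294*0.31704 / ((4*pi)^2 * 3.2576e-10) = 1.990701e+18
R_max = 1.990701e+18^0.25 = 37562 m

37562 m


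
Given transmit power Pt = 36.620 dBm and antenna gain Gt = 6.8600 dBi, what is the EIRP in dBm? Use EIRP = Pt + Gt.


EIRP = Pt + Gt = 36.620 + 6.8600 = 43.48 dBm

43.48 dBm


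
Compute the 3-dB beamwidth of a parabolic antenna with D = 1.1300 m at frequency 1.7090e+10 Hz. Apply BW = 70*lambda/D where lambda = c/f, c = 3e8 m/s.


lambda = c / f = 3.0000e+08 / 1.7090e+10 = 0.01755413 m
BW = 70 * 0.01755413 / 1.1300 = 1.087 deg

1.087 deg


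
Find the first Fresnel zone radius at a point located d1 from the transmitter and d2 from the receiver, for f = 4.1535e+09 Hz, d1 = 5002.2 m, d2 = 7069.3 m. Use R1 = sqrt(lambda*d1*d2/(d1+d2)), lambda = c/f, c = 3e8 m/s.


lambda = c / f = 3.0000e+08 / 4.1535e+09 = 0.07222824 m
R1 = sqrt(0.07222824 * 5002.2 * 7069.3 / (5002.2 + 7069.3)) = 14.55 m

14.55 m


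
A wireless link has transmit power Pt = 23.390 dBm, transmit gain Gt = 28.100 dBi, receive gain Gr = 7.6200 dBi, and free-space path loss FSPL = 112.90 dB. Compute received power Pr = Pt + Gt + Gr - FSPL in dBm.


Pr = 23.390 + 28.100 + 7.6200 - 112.90 = -53.79 dBm

-53.79 dBm


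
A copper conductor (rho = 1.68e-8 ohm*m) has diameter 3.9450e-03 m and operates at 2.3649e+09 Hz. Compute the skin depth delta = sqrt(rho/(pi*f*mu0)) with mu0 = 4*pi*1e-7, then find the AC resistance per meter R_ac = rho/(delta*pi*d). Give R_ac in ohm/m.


delta = sqrt(1.68e-8 / (pi * 2.3649e+09 * 4*pi*1e-7)) = 1.341431e-06 m
R_ac = 1.68e-8 / (1.341431e-06 * pi * 3.9450e-03) = 1.011 ohm/m

1.011 ohm/m


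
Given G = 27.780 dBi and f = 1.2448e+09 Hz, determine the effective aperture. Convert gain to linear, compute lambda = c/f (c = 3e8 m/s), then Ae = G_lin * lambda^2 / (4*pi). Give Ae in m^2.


lambda = c / f = 3.0000e+08 / 1.2448e+09 = 0.2410026 m
G_linear = 10^(27.780/10) = 599.7911
Ae = G_linear * lambda^2 / (4*pi) = 599.7911 * 0.2410026^2 / (4*pi) = 2.772 m^2

2.772 m^2


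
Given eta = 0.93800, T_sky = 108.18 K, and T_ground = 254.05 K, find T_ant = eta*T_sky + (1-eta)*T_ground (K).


T_ant = 0.93800 * 108.18 + (1 - 0.93800) * 254.05 = 117.2 K

117.2 K


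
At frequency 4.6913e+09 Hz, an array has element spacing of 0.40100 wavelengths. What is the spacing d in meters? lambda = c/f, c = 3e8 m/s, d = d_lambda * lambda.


lambda = c / f = 3.0000e+08 / 4.6913e+09 = 0.06394816 m
d = 0.40100 * 0.06394816 = 0.02564 m

0.02564 m


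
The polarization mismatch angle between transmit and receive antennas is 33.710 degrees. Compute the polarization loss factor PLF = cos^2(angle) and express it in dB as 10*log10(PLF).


PLF_linear = cos^2(33.710 deg) = 0.6919865
PLF_dB = 10 * log10(0.6919865) = -1.599 dB

-1.599 dB


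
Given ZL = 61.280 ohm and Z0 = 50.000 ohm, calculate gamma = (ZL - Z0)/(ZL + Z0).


gamma = (61.280 - 50.000) / (61.280 + 50.000) = 0.1014

0.1014


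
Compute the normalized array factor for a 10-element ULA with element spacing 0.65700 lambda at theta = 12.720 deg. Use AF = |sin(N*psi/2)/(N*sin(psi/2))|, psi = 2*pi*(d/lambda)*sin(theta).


psi = 2*pi*0.65700*sin(12.720 deg) = 0.9089424 rad
AF = |sin(10*0.9089424/2) / (10*sin(0.9089424/2))| = 0.2246

0.2246


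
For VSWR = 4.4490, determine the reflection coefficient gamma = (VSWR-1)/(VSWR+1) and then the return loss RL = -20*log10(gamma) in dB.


gamma = (4.4490 - 1) / (4.4490 + 1) = 0.6329602
RL = -20 * log10(0.6329602) = 3.972 dB

3.972 dB


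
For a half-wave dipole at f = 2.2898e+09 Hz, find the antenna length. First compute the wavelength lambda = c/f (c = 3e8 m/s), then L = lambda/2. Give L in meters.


lambda = c / f = 3.0000e+08 / 2.2898e+09 = 0.1310158 m
L = lambda / 2 = 0.1310158 / 2 = 0.06551 m

0.06551 m


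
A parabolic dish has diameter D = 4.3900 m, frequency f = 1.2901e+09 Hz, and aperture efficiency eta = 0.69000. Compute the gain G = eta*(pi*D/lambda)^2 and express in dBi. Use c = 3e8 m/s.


lambda = c / f = 3.0000e+08 / 1.2901e+09 = 0.2325401 m
G_linear = 0.69000 * (pi * 4.3900 / 0.2325401)^2 = 2427.069
G_dBi = 10 * log10(2427.069) = 33.85 dBi

33.85 dBi


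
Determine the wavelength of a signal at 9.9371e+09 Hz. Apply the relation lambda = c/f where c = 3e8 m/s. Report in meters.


lambda = c / f = 3.0000e+08 / 9.9371e+09 = 0.03019 m

0.03019 m


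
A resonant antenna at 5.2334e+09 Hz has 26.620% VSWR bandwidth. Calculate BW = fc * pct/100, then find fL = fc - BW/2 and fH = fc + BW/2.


BW = 5.2334e+09 * 26.620/100 = 1.393131e+09 Hz
fL = 5.2334e+09 - 1.393131e+09/2 = 4.537e+09 Hz
fH = 5.2334e+09 + 1.393131e+09/2 = 5.930e+09 Hz

BW=1.393e+09 Hz, fL=4.537e+09 Hz, fH=5.930e+09 Hz


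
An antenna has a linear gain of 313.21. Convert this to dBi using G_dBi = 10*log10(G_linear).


G_dBi = 10 * log10(313.21) = 24.96 dBi

24.96 dBi


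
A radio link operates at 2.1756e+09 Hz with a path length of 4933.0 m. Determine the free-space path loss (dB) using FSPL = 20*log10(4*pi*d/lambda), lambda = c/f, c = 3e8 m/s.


lambda = c / f = 3.0000e+08 / 2.1756e+09 = 0.1378930 m
FSPL = 20 * log10(4*pi*4933.0/0.1378930) = 113.1 dB

113.1 dB


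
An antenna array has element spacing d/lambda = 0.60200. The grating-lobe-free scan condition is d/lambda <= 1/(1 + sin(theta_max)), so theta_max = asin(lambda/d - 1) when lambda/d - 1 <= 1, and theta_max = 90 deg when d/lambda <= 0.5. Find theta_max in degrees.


lambda/d - 1 = 1/0.60200 - 1 = 0.6611296
theta_max = asin(0.6611296) = 41.39 deg

41.39 deg


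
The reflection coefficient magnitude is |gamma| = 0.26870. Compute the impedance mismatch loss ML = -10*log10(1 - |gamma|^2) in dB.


ML = -10 * log10(1 - 0.26870^2) = -10 * log10(0.92780031) = 0.3255 dB

0.3255 dB


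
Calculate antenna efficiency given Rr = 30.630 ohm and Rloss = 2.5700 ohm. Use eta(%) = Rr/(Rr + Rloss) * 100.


eta = 30.630 / (30.630 + 2.5700) * 100 = 92.26%

92.26%


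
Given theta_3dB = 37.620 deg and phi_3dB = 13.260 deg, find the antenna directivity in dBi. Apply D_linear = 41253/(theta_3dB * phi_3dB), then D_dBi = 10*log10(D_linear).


D_linear = 41253 / (37.620 * 13.260) = 82.69766
D_dBi = 10 * log10(82.69766) = 19.17 dBi

19.17 dBi


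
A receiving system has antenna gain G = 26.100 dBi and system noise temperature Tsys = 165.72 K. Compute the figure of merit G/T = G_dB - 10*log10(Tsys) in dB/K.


G/T = 26.100 - 10*log10(165.72) = 26.100 - 22.19375 = 3.906 dB/K

3.906 dB/K


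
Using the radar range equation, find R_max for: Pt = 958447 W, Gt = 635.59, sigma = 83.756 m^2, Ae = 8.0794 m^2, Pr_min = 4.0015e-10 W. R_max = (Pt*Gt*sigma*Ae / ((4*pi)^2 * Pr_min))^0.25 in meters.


R^4 = 958447*635.59*83.756*8.0794 / ((4*pi)^2 * 4.0015e-10) = 6.523755e+18
R_max = 6.523755e+18^0.25 = 50539 m

50539 m


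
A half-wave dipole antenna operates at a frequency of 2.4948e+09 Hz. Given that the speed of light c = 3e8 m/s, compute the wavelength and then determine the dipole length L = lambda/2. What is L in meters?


lambda = c / f = 3.0000e+08 / 2.4948e+09 = 0.1202501 m
L = lambda / 2 = 0.1202501 / 2 = 0.06013 m

0.06013 m


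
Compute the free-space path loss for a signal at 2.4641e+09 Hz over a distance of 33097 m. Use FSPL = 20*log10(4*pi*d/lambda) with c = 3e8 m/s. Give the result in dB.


lambda = c / f = 3.0000e+08 / 2.4641e+09 = 0.1217483 m
FSPL = 20 * log10(4*pi*33097/0.1217483) = 130.7 dB

130.7 dB


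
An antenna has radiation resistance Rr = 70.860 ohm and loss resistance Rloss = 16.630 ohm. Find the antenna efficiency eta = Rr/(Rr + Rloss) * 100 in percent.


eta = 70.860 / (70.860 + 16.630) * 100 = 80.99%

80.99%


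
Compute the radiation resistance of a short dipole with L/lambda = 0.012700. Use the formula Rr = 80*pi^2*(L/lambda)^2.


Rr = 80 * pi^2 * (0.012700)^2 = 80 * 9.869604 * 1.612900e-04 = 0.1273 ohm

0.1273 ohm


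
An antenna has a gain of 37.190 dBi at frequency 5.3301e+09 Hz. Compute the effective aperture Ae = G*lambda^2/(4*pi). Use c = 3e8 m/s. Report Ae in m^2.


lambda = c / f = 3.0000e+08 / 5.3301e+09 = 0.05628412 m
G_linear = 10^(37.190/10) = 5236.004
Ae = G_linear * lambda^2 / (4*pi) = 5236.004 * 0.05628412^2 / (4*pi) = 1.320 m^2

1.320 m^2


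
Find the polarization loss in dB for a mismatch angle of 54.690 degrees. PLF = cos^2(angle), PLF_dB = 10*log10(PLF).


PLF_linear = cos^2(54.690 deg) = 0.3340841
PLF_dB = 10 * log10(0.3340841) = -4.761 dB

-4.761 dB


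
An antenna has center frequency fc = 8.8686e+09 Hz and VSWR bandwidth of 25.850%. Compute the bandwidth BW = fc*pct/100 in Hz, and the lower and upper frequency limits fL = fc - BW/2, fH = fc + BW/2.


BW = 8.8686e+09 * 25.850/100 = 2.292533e+09 Hz
fL = 8.8686e+09 - 2.292533e+09/2 = 7.722e+09 Hz
fH = 8.8686e+09 + 2.292533e+09/2 = 1.001e+10 Hz

BW=2.293e+09 Hz, fL=7.722e+09 Hz, fH=1.001e+10 Hz


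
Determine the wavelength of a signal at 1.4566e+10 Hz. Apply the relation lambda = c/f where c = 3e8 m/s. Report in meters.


lambda = c / f = 3.0000e+08 / 1.4566e+10 = 0.02060 m

0.02060 m


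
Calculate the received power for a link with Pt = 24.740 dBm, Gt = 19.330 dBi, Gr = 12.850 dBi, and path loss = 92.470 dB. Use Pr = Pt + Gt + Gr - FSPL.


Pr = 24.740 + 19.330 + 12.850 - 92.470 = -35.55 dBm

-35.55 dBm


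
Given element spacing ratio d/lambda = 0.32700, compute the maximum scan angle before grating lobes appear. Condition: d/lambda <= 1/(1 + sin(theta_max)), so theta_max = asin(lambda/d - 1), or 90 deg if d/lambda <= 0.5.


lambda/d - 1 = 1/0.32700 - 1 = 2.058104 >= 1
d/lambda <= 0.5, so the array can scan to endfire without grating lobes: theta_max = 90 deg

90 deg
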